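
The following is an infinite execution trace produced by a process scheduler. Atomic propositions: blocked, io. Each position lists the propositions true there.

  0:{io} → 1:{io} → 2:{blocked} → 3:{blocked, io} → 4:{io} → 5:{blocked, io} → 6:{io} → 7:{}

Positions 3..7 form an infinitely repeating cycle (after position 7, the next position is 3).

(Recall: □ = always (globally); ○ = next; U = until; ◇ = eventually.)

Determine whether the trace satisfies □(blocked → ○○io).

Does not hold

blocked → ○○io must hold at every position from 0 onward. It fails at position 5, so □(blocked → ○○io) is false.
Positions where blocked holds: 2, 3, 5.
Check ○○io at each: 2→ok, 3→ok, 5→fails.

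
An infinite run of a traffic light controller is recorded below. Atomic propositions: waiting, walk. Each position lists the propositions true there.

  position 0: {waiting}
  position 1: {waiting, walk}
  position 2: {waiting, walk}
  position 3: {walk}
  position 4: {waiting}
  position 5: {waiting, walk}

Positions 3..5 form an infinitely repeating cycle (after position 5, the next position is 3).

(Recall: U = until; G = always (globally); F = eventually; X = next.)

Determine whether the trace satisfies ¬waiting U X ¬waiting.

Walking from position 0: at position 0, X ¬waiting has not yet held and ¬waiting fails, so ¬waiting U X ¬waiting is false.

No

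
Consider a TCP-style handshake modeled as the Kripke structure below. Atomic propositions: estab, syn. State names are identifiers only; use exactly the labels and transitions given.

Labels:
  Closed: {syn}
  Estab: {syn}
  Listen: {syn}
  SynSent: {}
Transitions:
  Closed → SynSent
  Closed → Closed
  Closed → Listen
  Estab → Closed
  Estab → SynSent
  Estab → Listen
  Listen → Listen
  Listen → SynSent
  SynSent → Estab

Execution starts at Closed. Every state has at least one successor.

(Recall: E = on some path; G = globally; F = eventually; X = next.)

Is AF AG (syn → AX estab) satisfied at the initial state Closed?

States satisfying AG (syn → AX estab): ∅.
States satisfying AF AG (syn → AX estab): ∅.
There is a path from Closed along which AG (syn → AX estab) never holds.
Closed ∉ Sat(AF AG (syn → AX estab)).

Violated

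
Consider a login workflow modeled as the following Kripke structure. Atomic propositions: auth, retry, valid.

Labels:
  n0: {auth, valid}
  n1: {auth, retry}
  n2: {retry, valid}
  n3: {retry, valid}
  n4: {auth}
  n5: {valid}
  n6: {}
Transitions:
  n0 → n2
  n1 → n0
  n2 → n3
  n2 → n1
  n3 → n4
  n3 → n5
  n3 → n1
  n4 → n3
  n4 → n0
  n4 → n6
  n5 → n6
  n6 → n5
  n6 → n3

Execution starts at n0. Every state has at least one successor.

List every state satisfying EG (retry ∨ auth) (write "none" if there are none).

States satisfying retry ∨ auth: {n0, n1, n2, n3, n4}.
States satisfying EG (retry ∨ auth): {n0, n1, n2, n3, n4}.

{n0, n1, n2, n3, n4}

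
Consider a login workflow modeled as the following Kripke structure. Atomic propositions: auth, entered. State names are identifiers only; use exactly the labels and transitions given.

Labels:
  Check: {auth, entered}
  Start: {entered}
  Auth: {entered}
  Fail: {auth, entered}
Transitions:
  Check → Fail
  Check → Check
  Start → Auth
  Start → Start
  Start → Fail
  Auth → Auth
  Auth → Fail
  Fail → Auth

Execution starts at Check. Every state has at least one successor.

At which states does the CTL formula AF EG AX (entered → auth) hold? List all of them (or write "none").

{Check}

States satisfying EG AX (entered → auth): {Check}.
States satisfying AF EG AX (entered → auth): {Check}.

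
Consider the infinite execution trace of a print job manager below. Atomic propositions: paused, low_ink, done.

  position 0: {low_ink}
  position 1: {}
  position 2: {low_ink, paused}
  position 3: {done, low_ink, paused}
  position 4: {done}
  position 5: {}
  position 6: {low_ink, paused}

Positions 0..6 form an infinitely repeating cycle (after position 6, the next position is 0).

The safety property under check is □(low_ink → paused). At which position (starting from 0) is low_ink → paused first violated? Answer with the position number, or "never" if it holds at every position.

0

At position 0 the labels are {low_ink}, so low_ink → paused is false there. This is the first violation.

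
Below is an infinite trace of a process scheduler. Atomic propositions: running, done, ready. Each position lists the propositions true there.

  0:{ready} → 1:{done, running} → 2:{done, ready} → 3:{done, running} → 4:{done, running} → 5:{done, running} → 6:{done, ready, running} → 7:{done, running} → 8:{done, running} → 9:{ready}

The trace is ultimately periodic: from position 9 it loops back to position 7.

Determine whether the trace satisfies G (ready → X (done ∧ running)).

ready → X (done ∧ running) holds at every position 0..9, and those are all positions ever visited, so G (ready → X (done ∧ running)) holds.
Positions where ready holds: 0, 2, 6, 9.
Check X (done ∧ running) at each: 0→ok, 2→ok, 6→ok, 9→ok.

Satisfied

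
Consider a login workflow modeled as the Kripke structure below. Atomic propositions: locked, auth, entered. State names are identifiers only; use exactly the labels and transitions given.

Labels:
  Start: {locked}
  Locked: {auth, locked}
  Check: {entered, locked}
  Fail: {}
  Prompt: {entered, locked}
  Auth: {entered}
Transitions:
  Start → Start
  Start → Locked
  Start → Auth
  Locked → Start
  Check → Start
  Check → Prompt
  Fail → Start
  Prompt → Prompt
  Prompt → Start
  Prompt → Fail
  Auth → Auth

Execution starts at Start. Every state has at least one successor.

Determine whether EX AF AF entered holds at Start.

Satisfied

States satisfying AF AF entered: {Check, Prompt, Auth}.
States satisfying EX AF AF entered: {Start, Check, Prompt, Auth}.
Start ∈ Sat(EX AF AF entered).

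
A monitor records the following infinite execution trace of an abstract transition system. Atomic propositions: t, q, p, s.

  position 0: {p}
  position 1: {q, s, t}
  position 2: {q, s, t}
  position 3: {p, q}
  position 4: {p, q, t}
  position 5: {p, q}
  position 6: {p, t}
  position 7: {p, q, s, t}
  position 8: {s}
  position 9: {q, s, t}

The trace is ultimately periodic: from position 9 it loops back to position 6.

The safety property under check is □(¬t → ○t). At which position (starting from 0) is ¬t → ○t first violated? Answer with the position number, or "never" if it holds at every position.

¬t → ○t holds at every position 0..9, and those are all the positions the trace ever visits, so the invariant □(¬t → ○t) is never violated.

never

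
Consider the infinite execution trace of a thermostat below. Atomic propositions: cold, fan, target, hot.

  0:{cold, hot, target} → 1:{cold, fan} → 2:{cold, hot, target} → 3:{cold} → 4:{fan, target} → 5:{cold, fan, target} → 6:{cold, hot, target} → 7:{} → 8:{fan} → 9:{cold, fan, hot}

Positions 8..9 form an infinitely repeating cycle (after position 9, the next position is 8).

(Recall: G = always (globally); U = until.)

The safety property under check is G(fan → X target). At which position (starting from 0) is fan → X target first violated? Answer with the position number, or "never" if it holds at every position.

8

Check fan → X target at each position in order: 0 ✓, 1 ✓, 2 ✓, 3 ✓, 4 ✓, 5 ✓, 6 ✓, 7 ✓.
At position 8 the labels are {fan} and the next position 9 has {cold, fan, hot}, so fan → X target is false there. This is the first violation.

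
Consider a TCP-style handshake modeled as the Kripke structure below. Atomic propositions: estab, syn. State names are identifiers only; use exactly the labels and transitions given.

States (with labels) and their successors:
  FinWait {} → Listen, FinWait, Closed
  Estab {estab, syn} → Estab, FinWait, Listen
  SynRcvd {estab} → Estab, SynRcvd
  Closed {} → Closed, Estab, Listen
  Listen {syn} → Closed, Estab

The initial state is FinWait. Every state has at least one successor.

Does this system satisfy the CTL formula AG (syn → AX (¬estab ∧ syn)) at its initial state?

States satisfying syn → AX (¬estab ∧ syn): {FinWait, SynRcvd, Closed}.
States satisfying AG (syn → AX (¬estab ∧ syn)): ∅.
Estab is reachable from FinWait and violates syn → AX (¬estab ∧ syn), so AG fails at FinWait.
FinWait ∉ Sat(AG (syn → AX (¬estab ∧ syn))).

No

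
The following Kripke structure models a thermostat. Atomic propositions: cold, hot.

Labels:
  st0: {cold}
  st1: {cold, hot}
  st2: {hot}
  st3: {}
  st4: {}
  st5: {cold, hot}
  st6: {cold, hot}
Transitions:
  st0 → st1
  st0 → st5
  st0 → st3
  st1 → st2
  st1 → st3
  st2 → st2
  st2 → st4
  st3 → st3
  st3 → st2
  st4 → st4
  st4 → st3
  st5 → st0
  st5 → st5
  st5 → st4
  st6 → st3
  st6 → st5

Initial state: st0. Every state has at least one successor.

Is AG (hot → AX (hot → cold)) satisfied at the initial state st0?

Does not hold

States satisfying hot → AX (hot → cold): {st0, st3, st4, st5, st6}.
States satisfying AG (hot → AX (hot → cold)): ∅.
st1 is reachable from st0 and violates hot → AX (hot → cold), so AG fails at st0.
st0 ∉ Sat(AG (hot → AX (hot → cold))).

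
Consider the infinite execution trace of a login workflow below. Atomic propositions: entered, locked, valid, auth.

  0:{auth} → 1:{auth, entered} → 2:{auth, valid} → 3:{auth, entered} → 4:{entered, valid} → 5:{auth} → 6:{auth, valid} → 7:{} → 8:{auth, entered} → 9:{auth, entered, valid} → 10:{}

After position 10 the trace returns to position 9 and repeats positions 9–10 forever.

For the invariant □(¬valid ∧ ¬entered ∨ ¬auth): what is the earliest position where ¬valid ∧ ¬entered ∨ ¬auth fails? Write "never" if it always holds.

1

Check ¬valid ∧ ¬entered ∨ ¬auth at each position in order: 0 ✓.
At position 1 the labels are {auth, entered}, so ¬valid ∧ ¬entered ∨ ¬auth is false there. This is the first violation.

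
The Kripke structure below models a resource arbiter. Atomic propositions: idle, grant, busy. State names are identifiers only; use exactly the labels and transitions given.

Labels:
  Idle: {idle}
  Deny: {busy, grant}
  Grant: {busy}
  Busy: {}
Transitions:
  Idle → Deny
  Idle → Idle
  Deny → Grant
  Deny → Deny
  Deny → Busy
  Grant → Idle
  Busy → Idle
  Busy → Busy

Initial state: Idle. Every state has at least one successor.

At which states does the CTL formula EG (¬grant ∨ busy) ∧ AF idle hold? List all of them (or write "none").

{Idle, Grant}

States satisfying ¬grant ∨ busy: {Idle, Deny, Grant, Busy}.
States satisfying EG (¬grant ∨ busy): {Idle, Deny, Grant, Busy}.
States satisfying idle: {Idle}.
States satisfying AF idle: {Idle, Grant}.
States satisfying EG (¬grant ∨ busy) ∧ AF idle: {Idle, Grant}.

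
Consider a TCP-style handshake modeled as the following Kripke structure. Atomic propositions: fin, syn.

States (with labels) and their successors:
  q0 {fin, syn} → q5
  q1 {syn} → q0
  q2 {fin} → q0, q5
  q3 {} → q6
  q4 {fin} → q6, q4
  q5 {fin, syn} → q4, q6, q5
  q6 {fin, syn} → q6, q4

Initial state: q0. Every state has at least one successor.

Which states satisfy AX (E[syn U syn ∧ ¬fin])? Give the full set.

States satisfying E[syn U syn ∧ ¬fin]: {q1}.
States satisfying AX (E[syn U syn ∧ ¬fin]): ∅.

none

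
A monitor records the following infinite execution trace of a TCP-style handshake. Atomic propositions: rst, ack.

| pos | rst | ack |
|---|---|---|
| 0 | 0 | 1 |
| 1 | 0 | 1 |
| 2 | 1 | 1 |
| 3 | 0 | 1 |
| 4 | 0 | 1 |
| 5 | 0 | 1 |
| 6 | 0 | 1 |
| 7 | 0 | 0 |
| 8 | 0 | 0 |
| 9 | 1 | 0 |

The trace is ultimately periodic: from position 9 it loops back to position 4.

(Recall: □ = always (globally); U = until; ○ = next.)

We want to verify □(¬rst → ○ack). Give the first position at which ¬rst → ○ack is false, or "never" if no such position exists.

Check ¬rst → ○ack at each position in order: 0 ✓, 1 ✓, 2 ✓, 3 ✓, 4 ✓, 5 ✓.
At position 6 the labels are {ack} and the next position 7 has {}, so ¬rst → ○ack is false there. This is the first violation.

6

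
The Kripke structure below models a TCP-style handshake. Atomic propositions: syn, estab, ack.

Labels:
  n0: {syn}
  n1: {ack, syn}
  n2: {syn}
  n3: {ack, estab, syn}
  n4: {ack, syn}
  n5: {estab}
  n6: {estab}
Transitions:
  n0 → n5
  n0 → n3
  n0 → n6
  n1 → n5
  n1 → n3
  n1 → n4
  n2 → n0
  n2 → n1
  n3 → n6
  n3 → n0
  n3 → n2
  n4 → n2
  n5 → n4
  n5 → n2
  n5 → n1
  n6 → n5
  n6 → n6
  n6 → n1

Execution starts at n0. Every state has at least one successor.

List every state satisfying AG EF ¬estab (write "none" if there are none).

{n0, n1, n2, n3, n4, n5, n6}

States satisfying EF ¬estab: {n0, n1, n2, n3, n4, n5, n6}.
States satisfying AG EF ¬estab: {n0, n1, n2, n3, n4, n5, n6}.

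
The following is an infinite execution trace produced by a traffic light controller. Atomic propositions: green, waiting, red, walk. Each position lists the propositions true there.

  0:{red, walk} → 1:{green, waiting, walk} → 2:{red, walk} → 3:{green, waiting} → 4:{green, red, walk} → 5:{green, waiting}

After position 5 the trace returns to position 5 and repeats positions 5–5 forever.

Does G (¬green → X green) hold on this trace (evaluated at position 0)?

¬green → X green holds at every position 0..5, and those are all positions ever visited, so G (¬green → X green) holds.
Positions where ¬green holds: 0, 2.
Check X green at each: 0→ok, 2→ok.

Holds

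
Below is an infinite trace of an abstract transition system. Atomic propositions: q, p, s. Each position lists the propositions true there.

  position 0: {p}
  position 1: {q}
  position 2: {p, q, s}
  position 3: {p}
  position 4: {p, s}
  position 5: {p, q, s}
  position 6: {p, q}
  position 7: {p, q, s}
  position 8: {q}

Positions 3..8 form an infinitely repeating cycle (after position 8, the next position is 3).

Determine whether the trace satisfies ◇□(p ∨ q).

□(p ∨ q) holds at position 0, which is reachable from 0, so ◇□(p ∨ q) holds.

Holds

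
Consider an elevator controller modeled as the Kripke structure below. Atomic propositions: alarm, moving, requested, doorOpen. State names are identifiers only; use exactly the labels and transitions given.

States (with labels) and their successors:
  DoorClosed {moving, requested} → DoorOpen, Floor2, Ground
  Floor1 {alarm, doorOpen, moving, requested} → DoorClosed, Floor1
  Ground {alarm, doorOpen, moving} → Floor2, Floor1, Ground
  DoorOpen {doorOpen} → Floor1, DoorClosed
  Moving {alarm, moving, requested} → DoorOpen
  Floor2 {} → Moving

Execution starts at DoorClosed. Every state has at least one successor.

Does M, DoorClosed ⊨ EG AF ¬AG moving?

States satisfying AF ¬AG moving: {DoorClosed, Floor1, Ground, DoorOpen, Moving, Floor2}.
States satisfying EG AF ¬AG moving: {DoorClosed, Floor1, Ground, DoorOpen, Moving, Floor2}.
DoorClosed ∈ Sat(EG AF ¬AG moving).

Satisfied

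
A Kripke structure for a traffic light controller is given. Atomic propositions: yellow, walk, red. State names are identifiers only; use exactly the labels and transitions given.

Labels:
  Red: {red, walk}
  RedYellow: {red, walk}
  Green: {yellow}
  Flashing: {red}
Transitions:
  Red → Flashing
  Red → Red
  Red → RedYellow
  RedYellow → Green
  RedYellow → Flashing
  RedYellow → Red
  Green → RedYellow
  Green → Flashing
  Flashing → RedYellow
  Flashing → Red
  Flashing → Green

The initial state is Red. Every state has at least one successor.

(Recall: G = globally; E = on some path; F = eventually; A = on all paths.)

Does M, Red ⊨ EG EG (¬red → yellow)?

States satisfying EG (¬red → yellow): {Red, RedYellow, Green, Flashing}.
States satisfying EG EG (¬red → yellow): {Red, RedYellow, Green, Flashing}.
Red ∈ Sat(EG EG (¬red → yellow)).

Holds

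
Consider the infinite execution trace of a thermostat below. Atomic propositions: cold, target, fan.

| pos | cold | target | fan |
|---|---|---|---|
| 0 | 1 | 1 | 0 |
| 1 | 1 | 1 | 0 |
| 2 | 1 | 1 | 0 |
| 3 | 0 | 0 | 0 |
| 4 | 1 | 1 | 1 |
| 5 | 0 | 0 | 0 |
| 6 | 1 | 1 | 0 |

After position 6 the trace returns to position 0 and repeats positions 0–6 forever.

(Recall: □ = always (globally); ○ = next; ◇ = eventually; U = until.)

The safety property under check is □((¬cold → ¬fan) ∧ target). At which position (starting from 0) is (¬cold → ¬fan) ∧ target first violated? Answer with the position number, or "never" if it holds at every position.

Check (¬cold → ¬fan) ∧ target at each position in order: 0 ✓, 1 ✓, 2 ✓.
At position 3 the labels are {}, so (¬cold → ¬fan) ∧ target is false there. This is the first violation.

3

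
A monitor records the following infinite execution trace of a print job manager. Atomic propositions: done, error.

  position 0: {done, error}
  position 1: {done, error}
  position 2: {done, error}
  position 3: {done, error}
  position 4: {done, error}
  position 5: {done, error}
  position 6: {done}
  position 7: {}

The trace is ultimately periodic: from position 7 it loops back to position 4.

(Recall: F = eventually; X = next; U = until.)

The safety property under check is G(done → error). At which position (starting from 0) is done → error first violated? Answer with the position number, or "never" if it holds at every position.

6

Check done → error at each position in order: 0 ✓, 1 ✓, 2 ✓, 3 ✓, 4 ✓, 5 ✓.
At position 6 the labels are {done}, so done → error is false there. This is the first violation.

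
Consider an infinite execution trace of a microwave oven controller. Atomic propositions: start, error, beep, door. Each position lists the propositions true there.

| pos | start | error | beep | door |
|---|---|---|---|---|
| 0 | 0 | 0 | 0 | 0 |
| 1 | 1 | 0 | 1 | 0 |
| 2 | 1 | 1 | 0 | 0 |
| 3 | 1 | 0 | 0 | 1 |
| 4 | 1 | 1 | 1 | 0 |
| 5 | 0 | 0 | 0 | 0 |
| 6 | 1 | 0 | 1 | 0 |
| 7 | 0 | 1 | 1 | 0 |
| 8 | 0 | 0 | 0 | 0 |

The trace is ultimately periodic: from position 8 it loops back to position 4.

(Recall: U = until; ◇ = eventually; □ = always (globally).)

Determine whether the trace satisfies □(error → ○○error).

Does not hold

error → ○○error must hold at every position from 0 onward. It fails at position 4, so □(error → ○○error) is false.
Positions where error holds: 2, 4, 7.
Check ○○error at each: 2→ok, 4→fails, 7→ok.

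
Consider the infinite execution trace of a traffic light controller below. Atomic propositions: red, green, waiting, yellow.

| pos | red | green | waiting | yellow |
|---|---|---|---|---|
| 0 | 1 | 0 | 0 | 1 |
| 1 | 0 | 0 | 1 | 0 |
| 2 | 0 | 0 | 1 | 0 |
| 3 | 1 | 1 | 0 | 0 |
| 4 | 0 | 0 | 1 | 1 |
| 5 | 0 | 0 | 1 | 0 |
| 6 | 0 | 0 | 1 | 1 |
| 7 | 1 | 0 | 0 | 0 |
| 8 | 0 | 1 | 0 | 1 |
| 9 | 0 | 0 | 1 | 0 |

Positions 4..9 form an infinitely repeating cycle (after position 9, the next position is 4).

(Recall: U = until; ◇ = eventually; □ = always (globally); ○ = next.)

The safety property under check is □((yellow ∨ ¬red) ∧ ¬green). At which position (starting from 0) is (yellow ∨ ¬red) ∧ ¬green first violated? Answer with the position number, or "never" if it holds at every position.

3

Check (yellow ∨ ¬red) ∧ ¬green at each position in order: 0 ✓, 1 ✓, 2 ✓.
At position 3 the labels are {green, red}, so (yellow ∨ ¬red) ∧ ¬green is false there. This is the first violation.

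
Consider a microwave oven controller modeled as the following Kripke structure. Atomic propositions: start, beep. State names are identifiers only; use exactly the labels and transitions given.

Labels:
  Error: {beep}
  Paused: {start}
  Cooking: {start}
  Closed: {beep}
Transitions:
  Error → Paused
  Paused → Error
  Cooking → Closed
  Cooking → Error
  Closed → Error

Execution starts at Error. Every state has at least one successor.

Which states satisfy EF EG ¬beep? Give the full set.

none

States satisfying EG ¬beep: ∅.
States satisfying EF EG ¬beep: ∅.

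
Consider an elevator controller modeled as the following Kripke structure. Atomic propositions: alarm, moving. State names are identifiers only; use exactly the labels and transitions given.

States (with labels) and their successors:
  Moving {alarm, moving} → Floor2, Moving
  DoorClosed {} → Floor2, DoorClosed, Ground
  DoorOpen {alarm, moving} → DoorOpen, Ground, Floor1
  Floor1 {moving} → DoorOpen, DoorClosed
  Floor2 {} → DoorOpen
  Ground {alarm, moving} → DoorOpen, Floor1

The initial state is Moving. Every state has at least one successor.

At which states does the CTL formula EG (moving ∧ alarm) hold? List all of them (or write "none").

States satisfying moving ∧ alarm: {Moving, DoorOpen, Ground}.
States satisfying EG (moving ∧ alarm): {Moving, DoorOpen, Ground}.

{Moving, DoorOpen, Ground}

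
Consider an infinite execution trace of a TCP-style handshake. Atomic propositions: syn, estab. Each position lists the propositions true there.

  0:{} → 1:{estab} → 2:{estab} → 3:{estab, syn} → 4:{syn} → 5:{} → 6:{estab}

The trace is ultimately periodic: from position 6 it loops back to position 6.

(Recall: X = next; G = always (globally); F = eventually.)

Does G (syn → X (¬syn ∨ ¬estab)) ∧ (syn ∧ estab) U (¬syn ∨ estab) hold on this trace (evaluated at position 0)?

syn → X (¬syn ∨ ¬estab) holds at every position 0..6, and those are all positions ever visited, so G (syn → X (¬syn ∨ ¬estab)) holds.
Positions where syn holds: 3, 4.
Check X (¬syn ∨ ¬estab) at each: 3→ok, 4→ok.
Walking from position 0: ¬syn ∨ estab first holds at position 0, and syn ∧ estab holds at every earlier position along the way, so (syn ∧ estab) U (¬syn ∨ estab) holds.
At position 0: G (syn → X (¬syn ∨ ¬estab)) is true; (syn ∧ estab) U (¬syn ∨ estab) is true; so G (syn → X (¬syn ∨ ¬estab)) ∧ (syn ∧ estab) U (¬syn ∨ estab) is true.

Yes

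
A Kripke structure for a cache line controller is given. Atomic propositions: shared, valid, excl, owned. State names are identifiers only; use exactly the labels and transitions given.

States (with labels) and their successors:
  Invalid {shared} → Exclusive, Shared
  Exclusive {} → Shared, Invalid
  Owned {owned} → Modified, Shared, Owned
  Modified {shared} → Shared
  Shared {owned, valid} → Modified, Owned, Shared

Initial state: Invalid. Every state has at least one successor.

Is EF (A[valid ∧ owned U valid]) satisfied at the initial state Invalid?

Satisfied

States satisfying A[valid ∧ owned U valid]: {Shared}.
States satisfying EF (A[valid ∧ owned U valid]): {Invalid, Exclusive, Owned, Modified, Shared}.
Some path from Invalid reaches a state where A[valid ∧ owned U valid] holds.
Invalid ∈ Sat(EF (A[valid ∧ owned U valid])).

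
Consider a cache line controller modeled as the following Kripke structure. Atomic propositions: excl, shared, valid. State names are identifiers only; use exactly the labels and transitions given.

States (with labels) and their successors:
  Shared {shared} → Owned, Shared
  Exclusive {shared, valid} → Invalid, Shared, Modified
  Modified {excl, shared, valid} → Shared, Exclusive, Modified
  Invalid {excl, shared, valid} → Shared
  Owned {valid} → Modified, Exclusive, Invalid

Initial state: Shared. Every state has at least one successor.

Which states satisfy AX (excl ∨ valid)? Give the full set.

{Owned}

States satisfying excl ∨ valid: {Exclusive, Modified, Invalid, Owned}.
States satisfying AX (excl ∨ valid): {Owned}.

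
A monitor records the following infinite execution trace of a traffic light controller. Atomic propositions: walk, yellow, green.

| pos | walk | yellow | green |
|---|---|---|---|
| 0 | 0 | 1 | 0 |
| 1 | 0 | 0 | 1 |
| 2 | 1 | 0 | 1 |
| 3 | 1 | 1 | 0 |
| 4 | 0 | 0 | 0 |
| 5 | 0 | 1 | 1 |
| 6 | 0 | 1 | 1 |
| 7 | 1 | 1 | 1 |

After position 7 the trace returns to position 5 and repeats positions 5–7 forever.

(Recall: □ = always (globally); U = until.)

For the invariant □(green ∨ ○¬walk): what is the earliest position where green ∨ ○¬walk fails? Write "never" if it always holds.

green ∨ ○¬walk holds at every position 0..7, and those are all the positions the trace ever visits, so the invariant □(green ∨ ○¬walk) is never violated.

never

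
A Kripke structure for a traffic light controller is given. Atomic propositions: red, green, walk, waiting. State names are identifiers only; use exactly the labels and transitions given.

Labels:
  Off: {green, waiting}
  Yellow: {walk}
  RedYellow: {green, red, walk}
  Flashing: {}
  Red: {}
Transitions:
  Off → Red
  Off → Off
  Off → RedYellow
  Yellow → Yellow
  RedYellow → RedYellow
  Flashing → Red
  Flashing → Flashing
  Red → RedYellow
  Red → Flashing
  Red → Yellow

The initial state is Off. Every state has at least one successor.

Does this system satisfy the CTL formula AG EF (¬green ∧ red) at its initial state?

States satisfying EF (¬green ∧ red): ∅.
States satisfying AG EF (¬green ∧ red): ∅.
Flashing is reachable from Off and violates EF (¬green ∧ red), so AG fails at Off.
Off ∉ Sat(AG EF (¬green ∧ red)).

Violated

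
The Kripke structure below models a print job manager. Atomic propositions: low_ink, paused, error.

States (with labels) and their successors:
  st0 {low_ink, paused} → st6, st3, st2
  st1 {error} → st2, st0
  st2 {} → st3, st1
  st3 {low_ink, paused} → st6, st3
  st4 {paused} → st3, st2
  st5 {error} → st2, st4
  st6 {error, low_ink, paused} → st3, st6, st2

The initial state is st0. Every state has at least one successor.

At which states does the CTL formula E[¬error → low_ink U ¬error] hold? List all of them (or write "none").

{st0, st1, st2, st3, st4, st5, st6}

States satisfying ¬error → low_ink: {st0, st1, st3, st5, st6}.
States satisfying ¬error: {st0, st2, st3, st4}.
States satisfying E[¬error → low_ink U ¬error]: {st0, st1, st2, st3, st4, st5, st6}.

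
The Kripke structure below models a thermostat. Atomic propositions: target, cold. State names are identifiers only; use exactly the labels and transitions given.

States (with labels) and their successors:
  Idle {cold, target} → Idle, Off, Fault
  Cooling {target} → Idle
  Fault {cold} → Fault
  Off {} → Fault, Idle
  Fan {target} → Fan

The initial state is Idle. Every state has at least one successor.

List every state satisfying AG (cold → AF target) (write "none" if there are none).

States satisfying cold → AF target: {Idle, Cooling, Off, Fan}.
States satisfying AG (cold → AF target): {Fan}.

{Fan}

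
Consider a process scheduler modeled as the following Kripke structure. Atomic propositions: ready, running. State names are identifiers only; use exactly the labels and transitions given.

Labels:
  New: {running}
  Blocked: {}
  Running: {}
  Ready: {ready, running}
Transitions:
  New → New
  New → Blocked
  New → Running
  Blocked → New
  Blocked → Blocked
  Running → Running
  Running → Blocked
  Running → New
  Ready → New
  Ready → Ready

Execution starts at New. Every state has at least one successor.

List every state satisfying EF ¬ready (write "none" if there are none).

States satisfying ¬ready: {New, Blocked, Running}.
States satisfying EF ¬ready: {New, Blocked, Running, Ready}.

{New, Blocked, Running, Ready}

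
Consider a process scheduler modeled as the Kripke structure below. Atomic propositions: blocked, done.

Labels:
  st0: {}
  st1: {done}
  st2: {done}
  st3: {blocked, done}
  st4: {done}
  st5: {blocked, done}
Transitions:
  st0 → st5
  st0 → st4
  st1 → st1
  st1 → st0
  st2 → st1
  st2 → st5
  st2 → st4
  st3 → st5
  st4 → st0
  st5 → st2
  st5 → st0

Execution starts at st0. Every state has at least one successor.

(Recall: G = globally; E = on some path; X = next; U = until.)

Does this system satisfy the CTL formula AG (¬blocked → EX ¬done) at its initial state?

Does not hold

States satisfying ¬blocked → EX ¬done: {st1, st3, st4, st5}.
States satisfying AG (¬blocked → EX ¬done): ∅.
st0 is reachable from st0 and violates ¬blocked → EX ¬done, so AG fails at st0.
st0 ∉ Sat(AG (¬blocked → EX ¬done)).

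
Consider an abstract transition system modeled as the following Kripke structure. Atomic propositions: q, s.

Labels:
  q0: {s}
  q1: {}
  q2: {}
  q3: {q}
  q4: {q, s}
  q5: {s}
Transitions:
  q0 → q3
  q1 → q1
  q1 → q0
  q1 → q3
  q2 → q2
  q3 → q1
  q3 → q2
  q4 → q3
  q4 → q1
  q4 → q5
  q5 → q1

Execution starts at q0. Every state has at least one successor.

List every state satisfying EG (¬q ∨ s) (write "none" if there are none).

States satisfying ¬q ∨ s: {q0, q1, q2, q4, q5}.
States satisfying EG (¬q ∨ s): {q1, q2, q4, q5}.

{q1, q2, q4, q5}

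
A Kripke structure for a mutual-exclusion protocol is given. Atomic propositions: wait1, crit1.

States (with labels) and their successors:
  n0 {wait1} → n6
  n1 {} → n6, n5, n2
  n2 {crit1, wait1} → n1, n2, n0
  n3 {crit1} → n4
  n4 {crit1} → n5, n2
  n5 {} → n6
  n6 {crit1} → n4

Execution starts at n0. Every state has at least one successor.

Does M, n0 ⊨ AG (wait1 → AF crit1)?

States satisfying wait1 → AF crit1: {n0, n1, n2, n3, n4, n5, n6}.
States satisfying AG (wait1 → AF crit1): {n0, n1, n2, n3, n4, n5, n6}.
Every state reachable from n0 satisfies wait1 → AF crit1.
n0 ∈ Sat(AG (wait1 → AF crit1)).

Satisfied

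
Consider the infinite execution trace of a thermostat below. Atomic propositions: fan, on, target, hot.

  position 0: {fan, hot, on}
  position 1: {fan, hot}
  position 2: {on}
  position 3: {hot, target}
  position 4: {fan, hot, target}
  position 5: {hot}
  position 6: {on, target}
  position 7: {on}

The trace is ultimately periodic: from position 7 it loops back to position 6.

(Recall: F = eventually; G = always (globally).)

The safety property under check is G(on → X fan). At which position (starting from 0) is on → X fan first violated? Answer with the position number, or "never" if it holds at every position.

2

Check on → X fan at each position in order: 0 ✓, 1 ✓.
At position 2 the labels are {on} and the next position 3 has {hot, target}, so on → X fan is false there. This is the first violation.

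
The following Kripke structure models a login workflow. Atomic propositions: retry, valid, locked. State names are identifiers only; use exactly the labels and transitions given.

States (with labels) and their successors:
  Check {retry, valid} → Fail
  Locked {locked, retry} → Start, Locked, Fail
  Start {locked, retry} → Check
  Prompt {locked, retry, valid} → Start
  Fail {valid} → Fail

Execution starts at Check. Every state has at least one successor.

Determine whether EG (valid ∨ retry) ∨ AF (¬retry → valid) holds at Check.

States satisfying valid ∨ retry: {Check, Locked, Start, Prompt, Fail}.
States satisfying EG (valid ∨ retry): {Check, Locked, Start, Prompt, Fail}.
States satisfying ¬retry → valid: {Check, Locked, Start, Prompt, Fail}.
States satisfying AF (¬retry → valid): {Check, Locked, Start, Prompt, Fail}.
States satisfying EG (valid ∨ retry) ∨ AF (¬retry → valid): {Check, Locked, Start, Prompt, Fail}.
Check ∈ Sat(EG (valid ∨ retry) ∨ AF (¬retry → valid)).

Yes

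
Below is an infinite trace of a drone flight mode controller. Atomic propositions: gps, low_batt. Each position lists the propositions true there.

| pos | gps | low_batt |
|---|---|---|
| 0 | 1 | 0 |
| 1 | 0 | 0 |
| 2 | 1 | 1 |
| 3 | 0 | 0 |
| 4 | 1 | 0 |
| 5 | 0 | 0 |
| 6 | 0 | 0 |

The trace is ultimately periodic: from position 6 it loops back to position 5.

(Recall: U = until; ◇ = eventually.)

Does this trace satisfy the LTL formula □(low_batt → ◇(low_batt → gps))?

low_batt → ◇(low_batt → gps) holds at every position 0..6, and those are all positions ever visited, so □(low_batt → ◇(low_batt → gps)) holds.
Positions where low_batt holds: 2.
Check ◇(low_batt → gps) at each: 2→ok.

Satisfied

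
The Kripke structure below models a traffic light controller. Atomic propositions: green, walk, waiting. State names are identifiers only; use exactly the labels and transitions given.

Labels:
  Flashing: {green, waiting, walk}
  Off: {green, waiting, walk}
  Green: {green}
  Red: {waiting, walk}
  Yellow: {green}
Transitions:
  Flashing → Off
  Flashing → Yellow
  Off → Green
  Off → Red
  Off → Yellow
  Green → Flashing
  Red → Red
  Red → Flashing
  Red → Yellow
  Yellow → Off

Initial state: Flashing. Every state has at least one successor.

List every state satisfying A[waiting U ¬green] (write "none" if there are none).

{Red}

States satisfying waiting: {Flashing, Off, Red}.
States satisfying ¬green: {Red}.
States satisfying A[waiting U ¬green]: {Red}.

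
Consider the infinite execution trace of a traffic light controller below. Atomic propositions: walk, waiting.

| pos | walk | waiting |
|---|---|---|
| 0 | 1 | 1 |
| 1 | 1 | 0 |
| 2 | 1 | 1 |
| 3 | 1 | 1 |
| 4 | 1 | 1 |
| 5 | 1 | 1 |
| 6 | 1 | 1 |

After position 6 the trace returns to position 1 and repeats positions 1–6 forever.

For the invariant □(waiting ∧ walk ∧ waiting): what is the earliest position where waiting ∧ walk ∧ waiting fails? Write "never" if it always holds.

Check waiting ∧ walk ∧ waiting at each position in order: 0 ✓.
At position 1 the labels are {walk}, so waiting ∧ walk ∧ waiting is false there. This is the first violation.

1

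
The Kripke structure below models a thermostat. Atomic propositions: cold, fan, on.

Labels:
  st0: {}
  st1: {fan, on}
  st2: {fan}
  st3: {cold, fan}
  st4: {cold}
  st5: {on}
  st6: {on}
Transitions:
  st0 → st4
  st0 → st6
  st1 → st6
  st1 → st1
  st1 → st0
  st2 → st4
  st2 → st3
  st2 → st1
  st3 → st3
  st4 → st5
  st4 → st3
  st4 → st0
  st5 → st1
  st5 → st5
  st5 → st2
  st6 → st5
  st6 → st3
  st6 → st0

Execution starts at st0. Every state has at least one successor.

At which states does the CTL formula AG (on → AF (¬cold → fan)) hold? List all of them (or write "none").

{st3}

States satisfying on → AF (¬cold → fan): {st0, st1, st2, st3, st4}.
States satisfying AG (on → AF (¬cold → fan)): {st3}.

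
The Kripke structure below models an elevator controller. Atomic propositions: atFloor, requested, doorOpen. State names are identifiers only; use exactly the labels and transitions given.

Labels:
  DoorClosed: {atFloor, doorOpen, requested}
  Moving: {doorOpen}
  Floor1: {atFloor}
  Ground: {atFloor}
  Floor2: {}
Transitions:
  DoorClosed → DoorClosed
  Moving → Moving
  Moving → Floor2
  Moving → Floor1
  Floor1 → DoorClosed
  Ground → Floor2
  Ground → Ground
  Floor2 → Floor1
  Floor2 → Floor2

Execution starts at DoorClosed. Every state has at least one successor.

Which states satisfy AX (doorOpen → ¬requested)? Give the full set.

States satisfying doorOpen → ¬requested: {Moving, Floor1, Ground, Floor2}.
States satisfying AX (doorOpen → ¬requested): {Moving, Ground, Floor2}.

{Moving, Ground, Floor2}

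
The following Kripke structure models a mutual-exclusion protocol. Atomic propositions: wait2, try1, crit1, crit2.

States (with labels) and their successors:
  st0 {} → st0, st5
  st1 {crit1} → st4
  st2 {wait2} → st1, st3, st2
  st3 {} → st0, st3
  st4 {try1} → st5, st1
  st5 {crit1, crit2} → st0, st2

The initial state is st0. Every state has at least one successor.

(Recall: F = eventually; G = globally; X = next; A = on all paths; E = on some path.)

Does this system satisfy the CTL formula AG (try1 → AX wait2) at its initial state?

States satisfying try1 → AX wait2: {st0, st1, st2, st3, st5}.
States satisfying AG (try1 → AX wait2): ∅.
st4 is reachable from st0 and violates try1 → AX wait2, so AG fails at st0.
st0 ∉ Sat(AG (try1 → AX wait2)).

Violated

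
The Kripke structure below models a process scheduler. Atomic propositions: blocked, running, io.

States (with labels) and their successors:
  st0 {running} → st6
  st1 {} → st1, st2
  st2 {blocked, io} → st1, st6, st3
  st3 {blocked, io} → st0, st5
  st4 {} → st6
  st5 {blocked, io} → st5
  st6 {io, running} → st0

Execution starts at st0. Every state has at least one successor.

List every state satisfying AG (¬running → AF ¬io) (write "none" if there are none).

{st0, st4, st6}

States satisfying ¬running → AF ¬io: {st0, st1, st4, st6}.
States satisfying AG (¬running → AF ¬io): {st0, st4, st6}.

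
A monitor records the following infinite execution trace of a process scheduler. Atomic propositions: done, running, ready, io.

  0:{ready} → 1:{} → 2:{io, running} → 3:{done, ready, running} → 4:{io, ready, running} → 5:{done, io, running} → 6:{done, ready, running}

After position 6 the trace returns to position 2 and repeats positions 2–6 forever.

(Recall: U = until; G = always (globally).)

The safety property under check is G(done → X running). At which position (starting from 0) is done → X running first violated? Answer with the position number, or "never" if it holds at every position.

never

done → X running holds at every position 0..6, and those are all the positions the trace ever visits, so the invariant G(done → X running) is never violated.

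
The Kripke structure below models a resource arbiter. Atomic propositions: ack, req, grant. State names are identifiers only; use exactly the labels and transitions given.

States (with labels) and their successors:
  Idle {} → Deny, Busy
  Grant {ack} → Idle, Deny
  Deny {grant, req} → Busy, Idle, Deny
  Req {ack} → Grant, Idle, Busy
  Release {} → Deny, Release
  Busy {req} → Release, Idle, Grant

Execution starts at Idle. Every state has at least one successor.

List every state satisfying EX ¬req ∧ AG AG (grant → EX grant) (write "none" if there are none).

{Grant, Deny, Req, Release, Busy}

States satisfying ¬req: {Idle, Grant, Req, Release}.
States satisfying EX ¬req: {Grant, Deny, Req, Release, Busy}.
States satisfying AG (grant → EX grant): {Idle, Grant, Deny, Req, Release, Busy}.
States satisfying AG AG (grant → EX grant): {Idle, Grant, Deny, Req, Release, Busy}.
States satisfying EX ¬req ∧ AG AG (grant → EX grant): {Grant, Deny, Req, Release, Busy}.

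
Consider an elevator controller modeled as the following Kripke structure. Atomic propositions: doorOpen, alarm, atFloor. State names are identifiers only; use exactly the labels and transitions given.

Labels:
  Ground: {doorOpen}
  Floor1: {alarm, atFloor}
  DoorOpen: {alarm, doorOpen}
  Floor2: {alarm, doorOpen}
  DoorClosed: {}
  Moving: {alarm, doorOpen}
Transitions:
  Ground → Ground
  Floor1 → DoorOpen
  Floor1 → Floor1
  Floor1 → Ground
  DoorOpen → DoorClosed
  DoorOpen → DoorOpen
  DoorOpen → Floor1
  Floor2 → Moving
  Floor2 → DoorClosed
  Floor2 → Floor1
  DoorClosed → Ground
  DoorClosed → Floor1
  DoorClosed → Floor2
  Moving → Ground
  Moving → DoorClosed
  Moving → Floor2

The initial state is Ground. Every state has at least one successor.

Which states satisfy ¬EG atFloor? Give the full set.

States satisfying atFloor: {Floor1}.
States satisfying EG atFloor: {Floor1}.
States satisfying ¬EG atFloor: {Ground, DoorOpen, Floor2, DoorClosed, Moving}.

{Ground, DoorOpen, Floor2, DoorClosed, Moving}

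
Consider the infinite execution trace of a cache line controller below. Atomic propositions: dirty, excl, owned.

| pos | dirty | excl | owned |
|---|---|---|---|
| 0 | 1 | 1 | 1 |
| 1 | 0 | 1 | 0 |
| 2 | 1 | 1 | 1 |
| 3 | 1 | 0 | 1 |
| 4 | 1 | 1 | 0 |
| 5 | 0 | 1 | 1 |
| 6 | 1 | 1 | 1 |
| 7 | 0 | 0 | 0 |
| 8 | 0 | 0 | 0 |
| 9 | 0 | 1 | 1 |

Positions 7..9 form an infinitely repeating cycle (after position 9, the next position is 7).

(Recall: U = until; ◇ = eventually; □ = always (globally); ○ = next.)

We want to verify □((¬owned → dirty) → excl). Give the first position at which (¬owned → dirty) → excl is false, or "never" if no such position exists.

3

Check (¬owned → dirty) → excl at each position in order: 0 ✓, 1 ✓, 2 ✓.
At position 3 the labels are {dirty, owned}, so (¬owned → dirty) → excl is false there. This is the first violation.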